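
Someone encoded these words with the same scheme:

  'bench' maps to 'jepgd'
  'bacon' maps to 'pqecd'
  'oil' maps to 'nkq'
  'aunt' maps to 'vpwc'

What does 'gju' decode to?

The output letters match the input read backwards, each shifted +2: bench reversed is hcneb. Two steps: reverse the string, then apply a Caesar shift of +2.
Undoing it on gju: shift back: g−2=e, j−2=h, u−2=s → ehs; then reverse → she.

she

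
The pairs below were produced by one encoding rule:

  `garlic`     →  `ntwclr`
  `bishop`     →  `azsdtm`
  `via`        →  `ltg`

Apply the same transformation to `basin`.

ytdlm

The output letters match the input read backwards, each shifted +11: garlic reversed is cilrag. Two steps: reverse the string, then apply a Caesar shift of +11.
Applying it to basin: reverse → nisab; then shift: n+11=y, i+11=t, s+11=d, a+11=l, b+11=m.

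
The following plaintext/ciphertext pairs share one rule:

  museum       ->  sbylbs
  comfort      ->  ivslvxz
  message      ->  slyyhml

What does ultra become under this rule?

The shift depends on letter class: consonant m→s is +6, but vowel u→b is +7. The rule splits by letter class: vowels +7, consonants +6.
For ultra: u(vowel)+7=b, l(cons)+6=r, t(cons)+6=z, r(cons)+6=x, a(vowel)+7=h.

brzxh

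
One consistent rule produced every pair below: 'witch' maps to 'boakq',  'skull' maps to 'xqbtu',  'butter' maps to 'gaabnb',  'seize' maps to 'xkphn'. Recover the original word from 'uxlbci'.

In witch: w→b is +5, i→o is +6, t→a is +7, c→k is +8 — the shift increases by 1 each position. Letter i (0-indexed) is shifted by i+5, so successive shifts are 5, 6, 7, ….
Undoing it on uxlbci: u−5=p, x−6=r, l−7=e, b−8=t, c−9=t, i−10=y.

pretty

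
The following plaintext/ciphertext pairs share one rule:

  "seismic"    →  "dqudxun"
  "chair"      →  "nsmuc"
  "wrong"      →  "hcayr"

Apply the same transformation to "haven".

The shift depends on letter class: consonant s→d is +11, but vowel e→q is +12. Two shifts are in play — +12 for a/e/i/o/u, +11 for every other letter.
For haven: h(cons)+11=s, a(vowel)+12=m, v(cons)+11=g, e(vowel)+12=q, n(cons)+11=y.

smgqy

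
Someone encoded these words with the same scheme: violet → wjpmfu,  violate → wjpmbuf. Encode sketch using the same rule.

tlfudi

Compare letters: v→w is +1, i→j is +1, o→p is +1 — a constant shift. Each letter is shifted forward by 1 in the alphabet (a Caesar shift of +1).
Applying it to sketch: s+1=t, k+1=l, e+1=f, t+1=u, c+1=d, h+1=i.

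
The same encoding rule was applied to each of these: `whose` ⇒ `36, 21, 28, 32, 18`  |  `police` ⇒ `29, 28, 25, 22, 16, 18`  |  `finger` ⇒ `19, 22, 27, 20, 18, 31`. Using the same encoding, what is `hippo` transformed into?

w is letter #23 and maps to 36: an offset of 13. The number is (letter's place in the alphabet, a=1) + 13.
Applying it to hippo: h=8→21, i=9→22, p=16→29, p=16→29, o=15→28.

21, 22, 29, 29, 28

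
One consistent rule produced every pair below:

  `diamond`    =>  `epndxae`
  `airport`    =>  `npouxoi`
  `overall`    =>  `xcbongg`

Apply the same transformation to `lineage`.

Treating letters as 0–25, the rule is x ↦ 23x + 13 (mod 26).
On lineage: l(11)→23·11+13≡6=g; i(8)→23·8+13≡15=p; n(13)→23·13+13≡0=a; e(4)→23·4+13≡1=b; a(0)→23·0+13≡13=n; g(6)→23·6+13≡21=v; e(4)→23·4+13≡1=b (all mod 26).

gpabnvb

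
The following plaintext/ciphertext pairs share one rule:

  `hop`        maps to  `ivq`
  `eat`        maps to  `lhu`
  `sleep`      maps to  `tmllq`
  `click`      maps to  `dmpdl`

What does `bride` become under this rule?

cspel

The rule splits by letter class: vowels +7, consonants +1.
On bride: b(cons)+1=c, r(cons)+1=s, i(vowel)+7=p, d(cons)+1=e, e(vowel)+7=l.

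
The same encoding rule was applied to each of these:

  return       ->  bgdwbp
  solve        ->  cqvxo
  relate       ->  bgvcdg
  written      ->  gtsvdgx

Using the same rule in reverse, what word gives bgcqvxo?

A repeating key of period 2 is used — shifts +10, +2 over and over.
Reversing it on bgcqvxo: b−10=r, g−2=e, c−10=s, q−2=o, v−10=l, x−2=v, o−10=e.

resolve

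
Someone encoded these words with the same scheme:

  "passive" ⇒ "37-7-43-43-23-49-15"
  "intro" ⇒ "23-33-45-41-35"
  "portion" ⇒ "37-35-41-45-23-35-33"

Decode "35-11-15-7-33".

ocean

The formula is n = 2×(alphabet index, a=1) + 5.
Decoding 35-11-15-7-33: 35→(35−5)÷2=15=o, 11→(11−5)÷2=3=c, 15→(15−5)÷2=5=e, 7→(7−5)÷2=1=a, 33→(33−5)÷2=14=n.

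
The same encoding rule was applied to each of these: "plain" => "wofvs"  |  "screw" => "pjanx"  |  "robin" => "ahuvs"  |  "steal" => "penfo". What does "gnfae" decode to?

heart

Treating letters as 0–25, the rule is x ↦ 15x + 5 (mod 26).
Decoding gnfae: g(6)→7·(6−5)≡7=h; n(13)→7·(13−5)≡4=e; f(5)→7·(5−5)≡0=a; a(0)→7·(0−5)≡17=r; e(4)→7·(4−5)≡19=t (all mod 26).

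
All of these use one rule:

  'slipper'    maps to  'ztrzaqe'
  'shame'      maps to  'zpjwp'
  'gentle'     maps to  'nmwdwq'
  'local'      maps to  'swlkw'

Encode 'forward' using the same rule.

mwagldq

In slipper: s→z is +7, l→t is +8, i→r is +9, p→z is +10 — the shift increases by 1 each position. Letter i (0-indexed) is shifted by i+7, so successive shifts are 7, 8, 9, ….
On forward: f+7=m, o+8=w, r+9=a, w+10=g, a+11=l, r+12=d, d+13=q.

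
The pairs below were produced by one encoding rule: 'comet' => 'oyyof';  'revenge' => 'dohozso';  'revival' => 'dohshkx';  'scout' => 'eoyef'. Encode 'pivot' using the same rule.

Two shifts are in play — +10 for a/e/i/o/u, +12 for every other letter.
Applying it to pivot: p(cons)+12=b, i(vowel)+10=s, v(cons)+12=h, o(vowel)+10=y, t(cons)+12=f.

bshyf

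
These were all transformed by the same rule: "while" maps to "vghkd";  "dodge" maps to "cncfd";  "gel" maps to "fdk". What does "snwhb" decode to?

toxic

Each letter is shifted forward by 25 in the alphabet (a Caesar shift of +25).
Undoing it on snwhb: s−25=t, n−25=o, w−25=x, h−25=i, b−25=c.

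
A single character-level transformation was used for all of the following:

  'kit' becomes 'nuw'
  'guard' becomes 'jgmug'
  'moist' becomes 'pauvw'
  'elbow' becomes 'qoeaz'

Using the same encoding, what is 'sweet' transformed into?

The shift depends on letter class: consonant k→n is +3, but vowel i→u is +12. Vowels shift forward by 12 and consonants shift forward by 3.
On sweet: s(cons)+3=v, w(cons)+3=z, e(vowel)+12=q, e(vowel)+12=q, t(cons)+3=w.

vzqqw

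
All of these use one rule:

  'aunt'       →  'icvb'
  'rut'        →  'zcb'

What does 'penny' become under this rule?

xmvvg

Compare letters: a→i is +8, u→c is +8, n→v is +8 — a constant shift. It's a constant shift of +8 (ROT8).
On penny: p+8=x, e+8=m, n+8=v, n+8=v, y+8=g.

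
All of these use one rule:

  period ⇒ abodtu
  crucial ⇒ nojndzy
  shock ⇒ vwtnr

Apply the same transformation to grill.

podyy

p(15)→a(0) and e(4)→b(1) fit y≡7x+25 (mod 26); the inverse of 7 mod 26 is 15. Treating letters as 0–25, the rule is x ↦ 7x + 25 (mod 26).
On grill: g(6)→7·6+25≡15=p; r(17)→7·17+25≡14=o; i(8)→7·8+25≡3=d; l(11)→7·11+25≡24=y; l(11)→7·11+25≡24=y (all mod 26).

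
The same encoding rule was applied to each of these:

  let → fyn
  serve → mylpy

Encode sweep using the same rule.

Compare letters: l→f is +20, e→y is +20, t→n is +20 — a constant shift. Each letter is shifted forward by 20 in the alphabet (a Caesar shift of +20).
On sweep: s+20=m, w+20=q, e+20=y, e+20=y, p+20=j.

mqyyj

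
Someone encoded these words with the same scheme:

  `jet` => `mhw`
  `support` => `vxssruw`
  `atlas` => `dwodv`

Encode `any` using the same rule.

Every letter moves 3 places later in the alphabet, wrapping around z→a.
For any: a+3=d, n+3=q, y+3=b.

dqb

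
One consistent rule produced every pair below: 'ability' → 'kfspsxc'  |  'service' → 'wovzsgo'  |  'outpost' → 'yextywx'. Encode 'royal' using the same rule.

vyckp

The shift depends on letter class: consonant b→f is +4, but vowel a→k is +10. Two shifts are in play — +10 for a/e/i/o/u, +4 for every other letter.
On royal: r(cons)+4=v, o(vowel)+10=y, y(cons)+4=c, a(vowel)+10=k, l(cons)+4=p.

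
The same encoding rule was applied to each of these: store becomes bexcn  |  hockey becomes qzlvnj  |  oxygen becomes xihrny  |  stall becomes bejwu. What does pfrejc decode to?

Shifts by position in store: pos 0: s→b (+9), pos 1: t→e (+11), pos 2: o→x (+9), pos 3: r→c (+11) — repeating every 2. A repeating key of period 2 is used — shifts +9, +11 over and over.
Decoding pfrejc: p−9=g, f−11=u, r−9=i, e−11=t, j−9=a, c−11=r.

guitar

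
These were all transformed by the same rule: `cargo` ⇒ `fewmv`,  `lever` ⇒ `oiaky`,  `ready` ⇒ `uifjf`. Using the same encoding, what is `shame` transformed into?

Each letter shifts forward by (position + 3), i.e. 3, 4, 5, … — the shift grows by one for each successive letter.
For shame: s+3=v, h+4=l, a+5=f, m+6=s, e+7=l.

vlfsl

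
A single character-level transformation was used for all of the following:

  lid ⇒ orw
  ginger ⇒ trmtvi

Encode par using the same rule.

Each pair mirrors across the alphabet (l↔o, i↔r, d↔w): positions sum to 25. Each letter is replaced by its mirror in the alphabet: a↔z, b↔y, c↔x, and so on (the Atbash cipher).
Applying it to par: p↔k, a↔z, r↔i.

kzi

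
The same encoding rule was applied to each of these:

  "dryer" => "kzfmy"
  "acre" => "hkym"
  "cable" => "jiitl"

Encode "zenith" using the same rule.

It's a Vigenère-style cipher with numeric key [7,8]: position i shifts by key[i mod 2].
Applying it to zenith: z+7=g, e+8=m, n+7=u, i+8=q, t+7=a, h+8=p.

gmuqap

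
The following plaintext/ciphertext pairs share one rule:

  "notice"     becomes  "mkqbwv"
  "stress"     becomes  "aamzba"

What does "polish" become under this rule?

The output letters match the input read backwards, each shifted +8: notice reversed is eciton. Read the word backwards and shift each letter +8.
For polish: reverse → hsilop; then shift: h+8=p, s+8=a, i+8=q, l+8=t, o+8=w, p+8=x.

paqtwx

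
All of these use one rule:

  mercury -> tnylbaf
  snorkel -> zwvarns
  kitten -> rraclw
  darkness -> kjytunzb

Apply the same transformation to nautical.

Shifts by position in mercury: pos 0: m→t (+7), pos 1: e→n (+9), pos 2: r→y (+7), pos 3: c→l (+9) — repeating every 2. The shifts repeat in a cycle of length 2: positions 0,1,… shift by +7, +9, then the pattern repeats.
On nautical: n+7=u, a+9=j, u+7=b, t+9=c, i+7=p, c+9=l, a+7=h, l+9=u.

ujbcplhu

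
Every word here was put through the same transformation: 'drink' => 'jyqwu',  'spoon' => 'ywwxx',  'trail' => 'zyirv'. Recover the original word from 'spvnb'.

miner

In drink: d→j is +6, r→y is +7, i→q is +8, n→w is +9 — the shift increases by 1 each position. Each letter shifts forward by (position + 6), i.e. 6, 7, 8, … — the shift grows by one for each successive letter.
Undoing it on spvnb: s−6=m, p−7=i, v−8=n, n−9=e, b−10=r.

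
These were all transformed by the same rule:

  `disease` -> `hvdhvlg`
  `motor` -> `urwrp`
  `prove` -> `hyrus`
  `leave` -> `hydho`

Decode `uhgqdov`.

Two steps: reverse the string, then apply a Caesar shift of +3.
Decoding uhgqdov: shift back: u−3=r, h−3=e, g−3=d, q−3=n, d−3=a, o−3=l, v−3=s → rednals; then reverse → slander.

slander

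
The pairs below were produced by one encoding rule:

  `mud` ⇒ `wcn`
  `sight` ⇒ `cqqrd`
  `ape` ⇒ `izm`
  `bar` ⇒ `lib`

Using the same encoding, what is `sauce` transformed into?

cicmm

The shift depends on letter class: consonant m→w is +10, but vowel u→c is +8. Vowels shift forward by 8 and consonants shift forward by 10.
For sauce: s(cons)+10=c, a(vowel)+8=i, u(vowel)+8=c, c(cons)+10=m, e(vowel)+8=m.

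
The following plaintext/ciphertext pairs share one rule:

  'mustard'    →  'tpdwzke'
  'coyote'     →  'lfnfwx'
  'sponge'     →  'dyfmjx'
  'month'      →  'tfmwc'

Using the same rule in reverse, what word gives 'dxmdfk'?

m(12)→t(19) and u(20)→p(15) fit y≡19x+25 (mod 26); the inverse of 19 mod 26 is 11. Treating letters as 0–25, the rule is x ↦ 19x + 25 (mod 26).
Undoing it on dxmdfk: d(3)→11·(3−25)≡18=s; x(23)→11·(23−25)≡4=e; m(12)→11·(12−25)≡13=n; d(3)→11·(3−25)≡18=s; f(5)→11·(5−25)≡14=o; k(10)→11·(10−25)≡17=r (all mod 26).

sensor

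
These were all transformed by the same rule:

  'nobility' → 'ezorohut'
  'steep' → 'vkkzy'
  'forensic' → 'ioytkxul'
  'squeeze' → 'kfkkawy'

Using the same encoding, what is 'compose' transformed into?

The output letters match the input read backwards, each shifted +6: nobility reversed is ytilibon. Two steps: reverse the string, then apply a Caesar shift of +6.
For compose: reverse → esopmoc; then shift: e+6=k, s+6=y, o+6=u, p+6=v, m+6=s, o+6=u, c+6=i.

kyuvsui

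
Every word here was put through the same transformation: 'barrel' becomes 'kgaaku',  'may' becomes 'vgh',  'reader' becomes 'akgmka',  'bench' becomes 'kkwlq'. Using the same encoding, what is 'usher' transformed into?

The shift depends on letter class: consonant b→k is +9, but vowel a→g is +6. Vowels shift forward by 6 and consonants shift forward by 9.
For usher: u(vowel)+6=a, s(cons)+9=b, h(cons)+9=q, e(vowel)+6=k, r(cons)+9=a.

abqka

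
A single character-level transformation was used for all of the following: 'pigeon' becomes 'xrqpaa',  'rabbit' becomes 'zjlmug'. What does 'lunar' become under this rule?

Letter i (0-indexed) is shifted by i+8, so successive shifts are 8, 9, 10, ….
On lunar: l+8=t, u+9=d, n+10=x, a+11=l, r+12=d.

tdxld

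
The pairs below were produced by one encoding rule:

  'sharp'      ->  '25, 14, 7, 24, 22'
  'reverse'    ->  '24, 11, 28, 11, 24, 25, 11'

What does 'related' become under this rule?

24, 11, 18, 7, 26, 11, 10

The number is (letter's place in the alphabet, a=1) + 6.
For related: r=18→24, e=5→11, l=12→18, a=1→7, t=20→26, e=5→11, d=4→10.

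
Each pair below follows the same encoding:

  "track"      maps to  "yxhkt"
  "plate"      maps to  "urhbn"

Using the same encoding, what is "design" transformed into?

Letter i (0-indexed) is shifted by i+5, so successive shifts are 5, 6, 7, ….
For design: d+5=i, e+6=k, s+7=z, i+8=q, g+9=p, n+10=x.

ikzqpx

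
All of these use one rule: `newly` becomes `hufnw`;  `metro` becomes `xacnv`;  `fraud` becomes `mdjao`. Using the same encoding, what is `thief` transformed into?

onrqc

The output letters match the input read backwards, each shifted +9: newly reversed is ylwen. Two steps: reverse the string, then apply a Caesar shift of +9.
On thief: reverse → feiht; then shift: f+9=o, e+9=n, i+9=r, h+9=q, t+9=c.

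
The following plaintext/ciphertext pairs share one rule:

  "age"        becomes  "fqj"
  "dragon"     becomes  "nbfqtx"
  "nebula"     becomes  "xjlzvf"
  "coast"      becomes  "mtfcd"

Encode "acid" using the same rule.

fmnn

The shift depends on letter class: consonant g→q is +10, but vowel a→f is +5. The rule splits by letter class: vowels +5, consonants +10.
For acid: a(vowel)+5=f, c(cons)+10=m, i(vowel)+5=n, d(cons)+10=n.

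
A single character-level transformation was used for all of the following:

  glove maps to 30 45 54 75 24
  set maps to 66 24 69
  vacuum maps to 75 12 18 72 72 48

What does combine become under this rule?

18 54 48 15 36 51 24

g(#7)→30 and l(#12)→45: differences scale by 3, so n = 3·pos + 9. Each letter becomes 3×(its alphabet position, a=1..z=26) + 9.
For combine: c=3→18, o=15→54, m=13→48, b=2→15, i=9→36, n=14→51, e=5→24.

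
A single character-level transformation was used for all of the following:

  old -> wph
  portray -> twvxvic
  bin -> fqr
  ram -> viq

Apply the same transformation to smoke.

wqwom

The shift depends on letter class: consonant l→p is +4, but vowel o→w is +8. The rule splits by letter class: vowels +8, consonants +4.
For smoke: s(cons)+4=w, m(cons)+4=q, o(vowel)+8=w, k(cons)+4=o, e(vowel)+8=m.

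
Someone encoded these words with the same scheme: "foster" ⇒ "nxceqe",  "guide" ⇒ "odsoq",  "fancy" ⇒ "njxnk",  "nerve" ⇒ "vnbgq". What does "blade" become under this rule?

In foster: f→n is +8, o→x is +9, s→c is +10, t→e is +11 — the shift increases by 1 each position. The shift increases by 1 at each position, starting from +8: 8, 9, 10, ….
Applying it to blade: b+8=j, l+9=u, a+10=k, d+11=o, e+12=q.

jukoq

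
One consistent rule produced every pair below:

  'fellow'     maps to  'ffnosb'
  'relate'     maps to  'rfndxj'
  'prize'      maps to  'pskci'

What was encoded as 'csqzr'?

crown

The shift increases by 1 at each position, starting from +0: 0, 1, 2, ….
Decoding csqzr: c−0=c, s−1=r, q−2=o, z−3=w, r−4=n.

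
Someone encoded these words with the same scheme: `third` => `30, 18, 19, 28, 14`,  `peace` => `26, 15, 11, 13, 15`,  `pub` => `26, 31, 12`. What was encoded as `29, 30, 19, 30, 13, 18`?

stitch

The number is (letter's place in the alphabet, a=1) + 10.
Decoding 29, 30, 19, 30, 13, 18: 29→(29−10)÷1=19=s, 30→(30−10)÷1=20=t, 19→(19−10)÷1=9=i, 30→(30−10)÷1=20=t, 13→(13−10)÷1=3=c, 18→(18−10)÷1=8=h.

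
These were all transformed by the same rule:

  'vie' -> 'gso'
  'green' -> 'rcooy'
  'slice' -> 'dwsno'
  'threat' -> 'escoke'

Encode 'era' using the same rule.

ock

The shift depends on letter class: consonant v→g is +11, but vowel i→s is +10. Vowels shift forward by 10 and consonants shift forward by 11.
Applying it to era: e(vowel)+10=o, r(cons)+11=c, a(vowel)+10=k.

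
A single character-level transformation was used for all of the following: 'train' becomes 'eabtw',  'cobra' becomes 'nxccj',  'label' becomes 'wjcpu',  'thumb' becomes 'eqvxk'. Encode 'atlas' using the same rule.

lcmlb

Shifts by position in train: pos 0: t→e (+11), pos 1: r→a (+9), pos 2: a→b (+1), pos 3: i→t (+11), pos 4: n→w (+9) — repeating every 3. The shifts repeat in a cycle of length 3: positions 0,1,… shift by +11, +9, +1, then the pattern repeats.
Applying it to atlas: a+11=l, t+9=c, l+1=m, a+11=l, s+9=b.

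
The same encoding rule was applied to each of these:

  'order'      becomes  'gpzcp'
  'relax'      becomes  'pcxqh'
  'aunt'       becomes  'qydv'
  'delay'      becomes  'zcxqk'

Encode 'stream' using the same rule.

svpcqa

o(14)→g(6) and r(17)→p(15) fit y≡3x+16 (mod 26); the inverse of 3 mod 26 is 9. This is an affine cipher: with a=0,…,z=25, each position x becomes (3x+16) mod 26.
On stream: s(18)→3·18+16≡18=s; t(19)→3·19+16≡21=v; r(17)→3·17+16≡15=p; e(4)→3·4+16≡2=c; a(0)→3·0+16≡16=q; m(12)→3·12+16≡0=a (all mod 26).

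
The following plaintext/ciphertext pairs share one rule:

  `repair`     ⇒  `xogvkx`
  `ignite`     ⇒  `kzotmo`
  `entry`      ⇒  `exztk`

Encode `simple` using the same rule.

The output letters match the input read backwards, each shifted +6: repair reversed is riaper. Two steps: reverse the string, then apply a Caesar shift of +6.
On simple: reverse → elpmis; then shift: e+6=k, l+6=r, p+6=v, m+6=s, i+6=o, s+6=y.

krvsoy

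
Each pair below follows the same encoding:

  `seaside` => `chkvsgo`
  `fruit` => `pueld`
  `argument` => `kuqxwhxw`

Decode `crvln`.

A repeating key of period 2 is used — shifts +10, +3 over and over.
Decoding crvln: c−10=s, r−3=o, v−10=l, l−3=i, n−10=d.

solid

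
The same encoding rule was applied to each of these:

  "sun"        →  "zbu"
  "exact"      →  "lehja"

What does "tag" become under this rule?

ahn

Each letter is shifted forward by 7 in the alphabet (a Caesar shift of +7).
Applying it to tag: t+7=a, a+7=h, g+7=n.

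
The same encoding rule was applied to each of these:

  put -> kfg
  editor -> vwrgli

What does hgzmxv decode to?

stance

Each pair mirrors across the alphabet (p↔k, u↔f, t↔g): positions sum to 25. Letters are reflected about the middle of the alphabet (position → 25−position): Atbash.
Reversing it on hgzmxv: h↔s, g↔t, z↔a, m↔n, x↔c, v↔e.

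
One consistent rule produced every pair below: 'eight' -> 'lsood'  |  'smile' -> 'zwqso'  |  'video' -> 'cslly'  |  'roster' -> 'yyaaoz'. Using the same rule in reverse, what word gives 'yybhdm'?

A repeating key of period 3 is used — shifts +7, +10, +8 over and over.
Undoing it on yybhdm: y−7=r, y−10=o, b−8=t, h−7=a, d−10=t, m−8=e.

rotate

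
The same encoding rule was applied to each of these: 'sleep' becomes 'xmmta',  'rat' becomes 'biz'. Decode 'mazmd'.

verse

Two steps: reverse the string, then apply a Caesar shift of +8.
Decoding mazmd: shift back: m−8=e, a−8=s, z−8=r, m−8=e, d−8=v → esrev; then reverse → verse.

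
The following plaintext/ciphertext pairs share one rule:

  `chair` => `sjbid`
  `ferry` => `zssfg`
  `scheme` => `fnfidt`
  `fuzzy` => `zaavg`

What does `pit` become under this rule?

Two steps: reverse the string, then apply a Caesar shift of +1.
Applying it to pit: reverse → tip; then shift: t+1=u, i+1=j, p+1=q.

ujq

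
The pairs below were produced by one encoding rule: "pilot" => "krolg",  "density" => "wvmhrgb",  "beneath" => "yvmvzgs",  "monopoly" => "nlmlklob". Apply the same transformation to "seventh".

Each letter's alphabet position (a=0..z=25) is mapped through 25·x+25 mod 26 — an affine cipher.
For seventh: s(18)→25·18+25≡7=h; e(4)→25·4+25≡21=v; v(21)→25·21+25≡4=e; e(4)→25·4+25≡21=v; n(13)→25·13+25≡12=m; t(19)→25·19+25≡6=g; h(7)→25·7+25≡18=s (all mod 26).

hvevmgs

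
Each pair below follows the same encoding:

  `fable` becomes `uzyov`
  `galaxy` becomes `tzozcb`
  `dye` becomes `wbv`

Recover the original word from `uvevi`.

fever

Letters are reflected about the middle of the alphabet (position → 25−position): Atbash.
Reversing it on uvevi: u↔f, v↔e, e↔v, v↔e, i↔r.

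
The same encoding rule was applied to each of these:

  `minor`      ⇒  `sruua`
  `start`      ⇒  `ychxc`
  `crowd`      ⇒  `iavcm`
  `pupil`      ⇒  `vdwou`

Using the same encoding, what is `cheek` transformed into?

iqlkt

It's a Vigenère-style cipher with numeric key [6,9,7]: position i shifts by key[i mod 3].
For cheek: c+6=i, h+9=q, e+7=l, e+6=k, k+9=t.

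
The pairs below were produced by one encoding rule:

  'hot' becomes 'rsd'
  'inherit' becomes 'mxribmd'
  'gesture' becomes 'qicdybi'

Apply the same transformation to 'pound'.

The shift depends on letter class: consonant h→r is +10, but vowel o→s is +4. The rule splits by letter class: vowels +4, consonants +10.
For pound: p(cons)+10=z, o(vowel)+4=s, u(vowel)+4=y, n(cons)+10=x, d(cons)+10=n.

zsyxn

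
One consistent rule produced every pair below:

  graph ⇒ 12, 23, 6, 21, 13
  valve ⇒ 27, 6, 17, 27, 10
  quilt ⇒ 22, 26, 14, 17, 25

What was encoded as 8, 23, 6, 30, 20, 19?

g is letter #7 and maps to 12: an offset of 5. The number is (letter's place in the alphabet, a=1) + 5.
Undoing it on 8, 23, 6, 30, 20, 19: 8→(8−5)÷1=3=c, 23→(23−5)÷1=18=r, 6→(6−5)÷1=1=a, 30→(30−5)÷1=25=y, 20→(20−5)÷1=15=o, 19→(19−5)÷1=14=n.

crayon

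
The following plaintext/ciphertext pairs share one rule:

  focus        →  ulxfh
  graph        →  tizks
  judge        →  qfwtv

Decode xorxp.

This is the alphabet-reversal cipher (Atbash): a becomes z, b becomes y, etc.
Undoing it on xorxp: x↔c, o↔l, r↔i, x↔c, p↔k.

click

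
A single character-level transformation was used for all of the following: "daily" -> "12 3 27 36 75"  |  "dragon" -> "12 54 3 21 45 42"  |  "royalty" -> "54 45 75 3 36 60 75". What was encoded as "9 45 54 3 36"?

Each letter becomes 3×(its alphabet position, a=1..z=26).
Decoding 9 45 54 3 36: 9→(9−0)÷3=3=c, 45→(45−0)÷3=15=o, 54→(54−0)÷3=18=r, 3→(3−0)÷3=1=a, 36→(36−0)÷3=12=l.

coral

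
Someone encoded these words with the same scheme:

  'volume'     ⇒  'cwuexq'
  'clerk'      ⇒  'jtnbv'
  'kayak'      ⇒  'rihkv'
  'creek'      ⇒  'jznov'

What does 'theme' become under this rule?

apnwp

Letter i (0-indexed) is shifted by i+7, so successive shifts are 7, 8, 9, ….
Applying it to theme: t+7=a, h+8=p, e+9=n, m+10=w, e+11=p.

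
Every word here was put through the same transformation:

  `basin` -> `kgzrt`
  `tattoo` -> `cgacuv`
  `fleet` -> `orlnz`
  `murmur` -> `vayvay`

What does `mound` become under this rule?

Shifts by position in basin: pos 0: b→k (+9), pos 1: a→g (+6), pos 2: s→z (+7), pos 3: i→r (+9), pos 4: n→t (+6) — repeating every 3. The shifts repeat in a cycle of length 3: positions 0,1,… shift by +9, +6, +7, then the pattern repeats.
Applying it to mound: m+9=v, o+6=u, u+7=b, n+9=w, d+6=j.

vubwj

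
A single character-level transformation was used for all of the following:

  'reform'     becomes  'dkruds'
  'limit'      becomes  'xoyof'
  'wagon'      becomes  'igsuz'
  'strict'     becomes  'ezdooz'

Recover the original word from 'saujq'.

Shifts by position in reform: pos 0: r→d (+12), pos 1: e→k (+6), pos 2: f→r (+12), pos 3: o→u (+6) — repeating every 2. It's a Vigenère-style cipher with numeric key [12,6]: position i shifts by key[i mod 2].
Reversing it on saujq: s−12=g, a−6=u, u−12=i, j−6=d, q−12=e.

guide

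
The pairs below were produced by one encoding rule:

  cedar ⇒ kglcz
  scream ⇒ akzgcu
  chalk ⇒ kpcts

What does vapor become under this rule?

dcxqz

The shift depends on letter class: consonant c→k is +8, but vowel e→g is +2. Two shifts are in play — +2 for a/e/i/o/u, +8 for every other letter.
Applying it to vapor: v(cons)+8=d, a(vowel)+2=c, p(cons)+8=x, o(vowel)+2=q, r(cons)+8=z.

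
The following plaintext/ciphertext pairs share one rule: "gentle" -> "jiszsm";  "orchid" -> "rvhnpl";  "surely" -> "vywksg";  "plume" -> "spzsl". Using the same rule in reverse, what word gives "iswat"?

forum

Each letter shifts forward by (position + 3), i.e. 3, 4, 5, … — the shift grows by one for each successive letter.
Decoding iswat: i−3=f, s−4=o, w−5=r, a−6=u, t−7=m.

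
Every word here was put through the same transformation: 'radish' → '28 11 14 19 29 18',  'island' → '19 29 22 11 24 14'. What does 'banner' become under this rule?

r is letter #18 and maps to 28: an offset of 10. Letters become their 1-based position plus 10 (so a→11, b→12, …).
For banner: b=2→12, a=1→11, n=14→24, n=14→24, e=5→15, r=18→28.

12 11 24 24 15 28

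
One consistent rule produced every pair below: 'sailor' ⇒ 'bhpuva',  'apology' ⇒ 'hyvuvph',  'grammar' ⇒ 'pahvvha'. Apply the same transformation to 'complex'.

lvvyulg

The shift depends on letter class: consonant s→b is +9, but vowel a→h is +7. Vowels shift forward by 7 and consonants shift forward by 9.
For complex: c(cons)+9=l, o(vowel)+7=v, m(cons)+9=v, p(cons)+9=y, l(cons)+9=u, e(vowel)+7=l, x(cons)+9=g.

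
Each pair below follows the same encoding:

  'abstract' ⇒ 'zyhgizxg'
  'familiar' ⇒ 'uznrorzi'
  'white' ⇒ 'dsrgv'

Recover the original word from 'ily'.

Each pair mirrors across the alphabet (a↔z, b↔y, s↔h): positions sum to 25. Letters are reflected about the middle of the alphabet (position → 25−position): Atbash.
Reversing it on ily: i↔r, l↔o, y↔b.

rob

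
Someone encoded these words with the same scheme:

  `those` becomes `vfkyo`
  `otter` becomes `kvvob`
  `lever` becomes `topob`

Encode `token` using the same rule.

t(19)→v(21) and h(7)→f(5) fit y≡23x+0 (mod 26); the inverse of 23 mod 26 is 17. Each letter's alphabet position (a=0..z=25) is mapped through 23·x+0 mod 26 — an affine cipher.
Applying it to token: t(19)→23·19+0≡21=v; o(14)→23·14+0≡10=k; k(10)→23·10+0≡22=w; e(4)→23·4+0≡14=o; n(13)→23·13+0≡13=n (all mod 26).

vkwon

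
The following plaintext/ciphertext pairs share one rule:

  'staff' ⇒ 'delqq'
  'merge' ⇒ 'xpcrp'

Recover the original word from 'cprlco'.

regard

Compare letters: s→d is +11, t→e is +11, a→l is +11 — a constant shift. It's a constant shift of +11 (ROT11).
Reversing it on cprlco: c−11=r, p−11=e, r−11=g, l−11=a, c−11=r, o−11=d.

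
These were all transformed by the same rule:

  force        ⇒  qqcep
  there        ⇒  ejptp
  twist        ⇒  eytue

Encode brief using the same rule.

Shifts by position in force: pos 0: f→q (+11), pos 1: o→q (+2), pos 2: r→c (+11), pos 3: c→e (+2) — repeating every 2. The shifts repeat in a cycle of length 2: positions 0,1,… shift by +11, +2, then the pattern repeats.
On brief: b+11=m, r+2=t, i+11=t, e+2=g, f+11=q.

mttgq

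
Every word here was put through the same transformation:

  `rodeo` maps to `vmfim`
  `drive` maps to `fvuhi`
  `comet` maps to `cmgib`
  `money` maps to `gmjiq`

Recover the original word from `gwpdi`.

maple

r(17)→v(21) and o(14)→m(12) fit y≡3x+22 (mod 26); the inverse of 3 mod 26 is 9. Each letter's alphabet position (a=0..z=25) is mapped through 3·x+22 mod 26 — an affine cipher.
Decoding gwpdi: g(6)→9·(6−22)≡12=m; w(22)→9·(22−22)≡0=a; p(15)→9·(15−22)≡15=p; d(3)→9·(3−22)≡11=l; i(8)→9·(8−22)≡4=e (all mod 26).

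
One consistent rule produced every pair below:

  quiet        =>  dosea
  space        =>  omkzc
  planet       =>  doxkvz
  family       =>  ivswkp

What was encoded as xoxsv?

linen

Two steps: reverse the string, then apply a Caesar shift of +10.
Undoing it on xoxsv: shift back: x−10=n, o−10=e, x−10=n, s−10=i, v−10=l → nenil; then reverse → linen.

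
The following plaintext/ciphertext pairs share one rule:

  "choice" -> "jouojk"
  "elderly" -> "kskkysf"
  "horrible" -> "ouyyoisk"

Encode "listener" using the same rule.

sozakuky

The shift depends on letter class: consonant c→j is +7, but vowel o→u is +6. The rule splits by letter class: vowels +6, consonants +7.
On listener: l(cons)+7=s, i(vowel)+6=o, s(cons)+7=z, t(cons)+7=a, e(vowel)+6=k, n(cons)+7=u, e(vowel)+6=k, r(cons)+7=y.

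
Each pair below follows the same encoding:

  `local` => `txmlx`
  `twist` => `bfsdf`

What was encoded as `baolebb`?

In local: l→t is +8, o→x is +9, c→m is +10, a→l is +11 — the shift increases by 1 each position. Each letter shifts forward by (position + 8), i.e. 8, 9, 10, … — the shift grows by one for each successive letter.
Decoding baolebb: b−8=t, a−9=r, o−10=e, l−11=a, e−12=s, b−13=o, b−14=n.

treason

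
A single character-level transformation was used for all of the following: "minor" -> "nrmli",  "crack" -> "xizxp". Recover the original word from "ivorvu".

Each pair mirrors across the alphabet (m↔n, i↔r, n↔m): positions sum to 25. Each letter is replaced by its mirror in the alphabet: a↔z, b↔y, c↔x, and so on (the Atbash cipher).
Reversing it on ivorvu: i↔r, v↔e, o↔l, r↔i, v↔e, u↔f.

relief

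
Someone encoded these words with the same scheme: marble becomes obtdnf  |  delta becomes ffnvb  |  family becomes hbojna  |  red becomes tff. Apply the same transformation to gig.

The shift depends on letter class: consonant m→o is +2, but vowel a→b is +1. Two shifts are in play — +1 for a/e/i/o/u, +2 for every other letter.
On gig: g(cons)+2=i, i(vowel)+1=j, g(cons)+2=i.

iji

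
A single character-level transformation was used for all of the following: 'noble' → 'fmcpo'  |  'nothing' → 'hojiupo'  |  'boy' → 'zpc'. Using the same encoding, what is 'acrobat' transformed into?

Read the word backwards and shift each letter +1.
Applying it to acrobat: reverse → taborca; then shift: t+1=u, a+1=b, b+1=c, o+1=p, r+1=s, c+1=d, a+1=b.

ubcpsdb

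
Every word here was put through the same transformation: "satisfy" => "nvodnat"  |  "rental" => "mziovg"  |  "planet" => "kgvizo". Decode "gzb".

leg

Compare letters: s→n is +21, a→v is +21, t→o is +21 — a constant shift. Each letter is shifted forward by 21 in the alphabet (a Caesar shift of +21).
Reversing it on gzb: g−21=l, z−21=e, b−21=g.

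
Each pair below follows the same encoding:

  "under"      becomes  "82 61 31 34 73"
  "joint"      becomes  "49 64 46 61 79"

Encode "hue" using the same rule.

u(#21)→82 and n(#14)→61: differences scale by 3, so n = 3·pos + 19. The formula is n = 3×(alphabet index, a=1) + 19.
On hue: h=8→43, u=21→82, e=5→34.

43 82 34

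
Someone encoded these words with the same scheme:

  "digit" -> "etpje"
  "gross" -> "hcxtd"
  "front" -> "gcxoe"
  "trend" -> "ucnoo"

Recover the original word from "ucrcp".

The shifts repeat in a cycle of length 3: positions 0,1,… shift by +1, +11, +9, then the pattern repeats.
Reversing it on ucrcp: u−1=t, c−11=r, r−9=i, c−1=b, p−11=e.

tribe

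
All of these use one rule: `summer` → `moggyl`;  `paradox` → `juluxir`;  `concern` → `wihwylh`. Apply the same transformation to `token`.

nieyh

Compare letters: s→m is +20, u→o is +20, m→g is +20 — a constant shift. This is a Caesar cipher with shift 20.
For token: t+20=n, o+20=i, k+20=e, e+20=y, n+20=h.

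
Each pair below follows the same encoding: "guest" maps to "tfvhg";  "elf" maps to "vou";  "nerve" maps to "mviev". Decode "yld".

Each pair mirrors across the alphabet (g↔t, u↔f, e↔v): positions sum to 25. Letters are reflected about the middle of the alphabet (position → 25−position): Atbash.
Decoding yld: y↔b, l↔o, d↔w.

bow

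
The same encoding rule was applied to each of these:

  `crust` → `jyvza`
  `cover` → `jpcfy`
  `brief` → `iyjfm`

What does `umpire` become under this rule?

The shift depends on letter class: consonant c→j is +7, but vowel u→v is +1. The rule splits by letter class: vowels +1, consonants +7.
On umpire: u(vowel)+1=v, m(cons)+7=t, p(cons)+7=w, i(vowel)+1=j, r(cons)+7=y, e(vowel)+1=f.

vtwjyf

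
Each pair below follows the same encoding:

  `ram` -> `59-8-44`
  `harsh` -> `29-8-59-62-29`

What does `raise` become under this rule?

59-8-32-62-20

Each letter becomes 3×(its alphabet position, a=1..z=26) + 5.
Applying it to raise: r=18→59, a=1→8, i=9→32, s=19→62, e=5→20.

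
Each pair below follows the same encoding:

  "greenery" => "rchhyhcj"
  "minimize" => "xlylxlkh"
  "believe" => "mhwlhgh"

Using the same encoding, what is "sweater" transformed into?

The shift depends on letter class: consonant g→r is +11, but vowel e→h is +3. Vowels shift forward by 3 and consonants shift forward by 11.
Applying it to sweater: s(cons)+11=d, w(cons)+11=h, e(vowel)+3=h, a(vowel)+3=d, t(cons)+11=e, e(vowel)+3=h, r(cons)+11=c.

dhhdehc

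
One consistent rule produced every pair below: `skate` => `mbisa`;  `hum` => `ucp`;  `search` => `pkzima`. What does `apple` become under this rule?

The output letters match the input read backwards, each shifted +8: skate reversed is etaks. Read the word backwards and shift each letter +8.
Applying it to apple: reverse → elppa; then shift: e+8=m, l+8=t, p+8=x, p+8=x, a+8=i.

mtxxi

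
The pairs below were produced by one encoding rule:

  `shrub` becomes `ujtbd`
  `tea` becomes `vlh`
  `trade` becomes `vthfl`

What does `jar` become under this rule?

The rule splits by letter class: vowels +7, consonants +2.
Applying it to jar: j(cons)+2=l, a(vowel)+7=h, r(cons)+2=t.

lht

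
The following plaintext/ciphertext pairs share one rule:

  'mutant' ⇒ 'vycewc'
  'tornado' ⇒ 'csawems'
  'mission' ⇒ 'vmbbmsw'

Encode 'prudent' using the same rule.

yaymiwc

The shift depends on letter class: consonant m→v is +9, but vowel u→y is +4. The rule splits by letter class: vowels +4, consonants +9.
On prudent: p(cons)+9=y, r(cons)+9=a, u(vowel)+4=y, d(cons)+9=m, e(vowel)+4=i, n(cons)+9=w, t(cons)+9=c.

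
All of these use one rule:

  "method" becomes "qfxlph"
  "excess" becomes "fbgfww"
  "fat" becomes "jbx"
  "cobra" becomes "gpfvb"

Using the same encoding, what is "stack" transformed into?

The shift depends on letter class: consonant m→q is +4, but vowel e→f is +1. The rule splits by letter class: vowels +1, consonants +4.
For stack: s(cons)+4=w, t(cons)+4=x, a(vowel)+1=b, c(cons)+4=g, k(cons)+4=o.

wxbgo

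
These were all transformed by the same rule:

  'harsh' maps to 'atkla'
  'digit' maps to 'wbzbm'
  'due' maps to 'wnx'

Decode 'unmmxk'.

It's a constant shift of +19 (ROT19).
Decoding unmmxk: u−19=b, n−19=u, m−19=t, m−19=t, x−19=e, k−19=r.

butter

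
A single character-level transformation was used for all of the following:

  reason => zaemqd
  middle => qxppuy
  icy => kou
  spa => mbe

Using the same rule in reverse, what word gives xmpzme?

sandal

The output letters match the input read backwards, each shifted +12: reason reversed is nosaer. Two steps: reverse the string, then apply a Caesar shift of +12.
Reversing it on xmpzme: shift back: x−12=l, m−12=a, p−12=d, z−12=n, m−12=a, e−12=s → ladnas; then reverse → sandal.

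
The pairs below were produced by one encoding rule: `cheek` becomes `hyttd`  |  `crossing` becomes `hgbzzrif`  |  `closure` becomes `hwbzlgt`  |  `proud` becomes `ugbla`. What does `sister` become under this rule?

zrzstg

c(2)→h(7) and h(7)→y(24) fit y≡19x+21 (mod 26); the inverse of 19 mod 26 is 11. This is an affine cipher: with a=0,…,z=25, each position x becomes (19x+21) mod 26.
On sister: s(18)→19·18+21≡25=z; i(8)→19·8+21≡17=r; s(18)→19·18+21≡25=z; t(19)→19·19+21≡18=s; e(4)→19·4+21≡19=t; r(17)→19·17+21≡6=g (all mod 26).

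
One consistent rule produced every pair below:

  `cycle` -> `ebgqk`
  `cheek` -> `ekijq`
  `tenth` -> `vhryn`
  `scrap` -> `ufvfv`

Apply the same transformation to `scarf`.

ufewl

In cycle: c→e is +2, y→b is +3, c→g is +4, l→q is +5 — the shift increases by 1 each position. Letter i (0-indexed) is shifted by i+2, so successive shifts are 2, 3, 4, ….
For scarf: s+2=u, c+3=f, a+4=e, r+5=w, f+6=l.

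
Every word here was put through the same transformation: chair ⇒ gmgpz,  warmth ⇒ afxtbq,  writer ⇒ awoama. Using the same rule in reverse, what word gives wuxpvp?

In chair: c→g is +4, h→m is +5, a→g is +6, i→p is +7 — the shift increases by 1 each position. Letter i (0-indexed) is shifted by i+4, so successive shifts are 4, 5, 6, ….
Reversing it on wuxpvp: w−4=s, u−5=p, x−6=r, p−7=i, v−8=n, p−9=g.

spring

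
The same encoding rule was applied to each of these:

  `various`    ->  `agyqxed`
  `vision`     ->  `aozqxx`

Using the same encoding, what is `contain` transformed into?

In various: v→a is +5, a→g is +6, r→y is +7, i→q is +8 — the shift increases by 1 each position. Each letter shifts forward by (position + 5), i.e. 5, 6, 7, … — the shift grows by one for each successive letter.
For contain: c+5=h, o+6=u, n+7=u, t+8=b, a+9=j, i+10=s, n+11=y.

huubjsy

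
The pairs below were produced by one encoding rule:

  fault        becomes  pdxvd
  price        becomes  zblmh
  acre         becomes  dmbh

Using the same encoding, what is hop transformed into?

The shift depends on letter class: consonant f→p is +10, but vowel a→d is +3. Vowels shift forward by 3 and consonants shift forward by 10.
On hop: h(cons)+10=r, o(vowel)+3=r, p(cons)+10=z.

rrz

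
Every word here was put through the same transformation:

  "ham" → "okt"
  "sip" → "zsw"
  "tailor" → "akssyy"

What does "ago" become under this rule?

The shift depends on letter class: consonant h→o is +7, but vowel a→k is +10. Vowels shift forward by 10 and consonants shift forward by 7.
For ago: a(vowel)+10=k, g(cons)+7=n, o(vowel)+10=y.

kny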